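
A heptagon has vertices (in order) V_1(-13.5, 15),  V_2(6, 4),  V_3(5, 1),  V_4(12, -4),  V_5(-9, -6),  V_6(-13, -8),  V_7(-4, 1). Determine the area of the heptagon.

197.75

Apply the surveyor's formula: 2A = Σ (x_i·y_{i+1} − x_{i+1}·y_i), indices taken mod 7.
Σ = (-144) + (-14) + (-32) + (-108) + (-6) + (-45) + (-46.5) = -395.5
Area = |Σ|/2 = 197.75.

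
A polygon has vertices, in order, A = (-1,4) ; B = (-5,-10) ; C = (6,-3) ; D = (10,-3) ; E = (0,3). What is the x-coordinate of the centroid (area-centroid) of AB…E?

Apply the shoelace formula. First the cross-terms c_i = x_i·y_{i+1} − x_{i+1}·y_i:
  30, 75, 12, 30, 3  ⇒  2A = 150, A = 75.
Then Σ (x_i + x_{i+1})·c_i = 384, so x̄ = 384 / (6·75) = 64/75.

64/75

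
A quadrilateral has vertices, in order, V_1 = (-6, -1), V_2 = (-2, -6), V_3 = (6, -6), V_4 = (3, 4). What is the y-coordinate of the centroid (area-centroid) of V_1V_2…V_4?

Apply Gauss's area formula. First the cross-terms c_i = x_i·y_{i+1} − x_{i+1}·y_i:
  34, 48, 42, 21  ⇒  2A = 145, A = 72.5.
Then Σ (y_i + y_{i+1})·c_i = -835, so ȳ = -835 / (6·72.5) = -167/87.

-167/87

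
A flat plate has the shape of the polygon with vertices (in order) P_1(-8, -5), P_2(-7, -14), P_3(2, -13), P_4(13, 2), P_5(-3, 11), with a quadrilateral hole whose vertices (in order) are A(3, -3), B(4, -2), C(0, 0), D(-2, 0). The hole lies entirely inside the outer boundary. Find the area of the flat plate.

304.5

Outer boundary:
Apply the shoelace formula: 2A = Σ (x_i·y_{i+1} − x_{i+1}·y_i), indices taken mod 5.
P_1→P_2: (-8)(-14) − (-7)(-5) = 77
P_2→P_3: (-7)(-13) − (2)(-14) = 119
P_3→P_4: (2)(2) − (13)(-13) = 173
P_4→P_5: (13)(11) − (-3)(2) = 149
P_5→P_1: (-3)(-5) − (-8)(11) = 103
Σ = 621
Area = |Σ|/2 = 310.5.
Hole:
Cross-terms: 6, 0, 0, 6  ⇒  Σ = 12
Area = |Σ|/2 = 6.
Net area = 310.5 − 6 = 304.5.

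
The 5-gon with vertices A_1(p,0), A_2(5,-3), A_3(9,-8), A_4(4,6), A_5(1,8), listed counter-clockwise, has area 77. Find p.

Write out the shoelace sum; only the two edges meeting at A_1 involve p:
2·Area = [(1·0 − p·8) + (p·(-3) − 5·0)] + 99
       = -11·p + 99 = 154
⇒ p = -5.

-5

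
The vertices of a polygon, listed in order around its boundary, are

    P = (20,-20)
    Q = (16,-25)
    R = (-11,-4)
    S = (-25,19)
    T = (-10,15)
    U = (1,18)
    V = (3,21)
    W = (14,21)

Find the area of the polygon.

P→Q: (20)(-25) − (16)(-20) = -180
Q→R: (16)(-4) − (-11)(-25) = -339
R→S: (-11)(19) − (-25)(-4) = -309
S→T: (-25)(15) − (-10)(19) = -185
T→U: (-10)(18) − (1)(15) = -195
U→V: (1)(21) − (3)(18) = -33
V→W: (3)(21) − (14)(21) = -231
W→P: (14)(-20) − (20)(21) = -700
Σ = -2172
Area = |Σ|/2 = 1086.

1086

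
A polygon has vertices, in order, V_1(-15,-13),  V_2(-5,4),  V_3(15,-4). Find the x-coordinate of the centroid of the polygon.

Apply the shoelace formula. First the cross-terms c_i = x_i·y_{i+1} − x_{i+1}·y_i:
  -125, -40, -255  ⇒  2A = -420, A = -210.
Then Σ (x_i + x_{i+1})·c_i = 2100, so x̄ = 2100 / (6·(-210)) = -5/3.

-5/3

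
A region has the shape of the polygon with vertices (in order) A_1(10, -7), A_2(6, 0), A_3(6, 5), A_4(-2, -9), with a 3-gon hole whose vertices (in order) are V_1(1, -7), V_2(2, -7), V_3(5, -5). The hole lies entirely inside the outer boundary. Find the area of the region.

65

Outer boundary:
Cross-terms: 42, 30, -44, 104  ⇒  Σ = 132
Area = |Σ|/2 = 66.
Hole:
Apply the shoelace formula: 2A = Σ (x_i·y_{i+1} − x_{i+1}·y_i), indices taken mod 3.
V_1→V_2: (1)(-7) − (2)(-7) = 7
V_2→V_3: (2)(-5) − (5)(-7) = 25
V_3→V_1: (5)(-7) − (1)(-5) = -30
Σ = 2
Area = |Σ|/2 = 1.
Net area = 66 − 1 = 65.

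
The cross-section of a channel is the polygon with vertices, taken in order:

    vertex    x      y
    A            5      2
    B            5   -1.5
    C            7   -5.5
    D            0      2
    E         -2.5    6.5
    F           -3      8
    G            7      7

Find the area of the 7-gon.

Apply the shoelace (surveyor's) formula: 2A = Σ (x_i·y_{i+1} − x_{i+1}·y_i), indices taken mod 7.
A→B: (5)(-1.5) − (5)(2) = -17.5
B→C: (5)(-5.5) − (7)(-1.5) = -17
C→D: (7)(2) − (0)(-5.5) = 14
D→E: (0)(6.5) − (-2.5)(2) = 5
E→F: (-2.5)(8) − (-3)(6.5) = -0.5
F→G: (-3)(7) − (7)(8) = -77
G→A: (7)(2) − (5)(7) = -21
Σ = -114
Area = |Σ|/2 = 57.

57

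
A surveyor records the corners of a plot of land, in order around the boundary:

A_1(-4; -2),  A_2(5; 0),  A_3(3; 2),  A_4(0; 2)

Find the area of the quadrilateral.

17

Apply Gauss's area formula: 2A = Σ (x_i·y_{i+1} − x_{i+1}·y_i), indices taken mod 4.
A_1→A_2: (-4)(0) − (5)(-2) = 10
A_2→A_3: (5)(2) − (3)(0) = 10
A_3→A_4: (3)(2) − (0)(2) = 6
A_4→A_1: (0)(-2) − (-4)(2) = 8
Σ = 34
Area = |Σ|/2 = 17.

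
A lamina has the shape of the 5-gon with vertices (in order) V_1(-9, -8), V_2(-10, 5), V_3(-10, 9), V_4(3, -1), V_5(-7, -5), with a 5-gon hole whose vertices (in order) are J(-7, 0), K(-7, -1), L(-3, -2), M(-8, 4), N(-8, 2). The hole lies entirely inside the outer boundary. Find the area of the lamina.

Outer boundary:
Σ = (-125) + (-40) + (-17) + (-22) + (11) = -193
Area = |Σ|/2 = 96.5.
Hole:
Apply the surveyor's formula: 2A = Σ (x_i·y_{i+1} − x_{i+1}·y_i), indices taken mod 5.
Σ = (7) + (11) + (-28) + (16) + (14) = 20
Area = |Σ|/2 = 10.
Net area = 96.5 − 10 = 86.5.

86.5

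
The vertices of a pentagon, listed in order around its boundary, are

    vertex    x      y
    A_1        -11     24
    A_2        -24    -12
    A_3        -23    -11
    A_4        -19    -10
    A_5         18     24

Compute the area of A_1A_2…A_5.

A_1→A_2: (-11)(-12) − (-24)(24) = 708
A_2→A_3: (-24)(-11) − (-23)(-12) = -12
A_3→A_4: (-23)(-10) − (-19)(-11) = 21
A_4→A_5: (-19)(24) − (18)(-10) = -276
A_5→A_1: (18)(24) − (-11)(24) = 696
Σ = 1137
Area = |Σ|/2 = 568.5.

568.5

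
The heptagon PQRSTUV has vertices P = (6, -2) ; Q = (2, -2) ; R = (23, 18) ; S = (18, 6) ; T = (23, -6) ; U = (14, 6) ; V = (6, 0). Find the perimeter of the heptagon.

|PQ| = √((-4)² + (0)²) = √16 = 4
|QR| = √((21)² + (20)²) = √841 = 29
|RS| = √((-5)² + (-12)²) = √169 = 13
|ST| = √((5)² + (-12)²) = √169 = 13
|TU| = √((-9)² + (12)²) = √225 = 15
|UV| = √((-8)² + (-6)²) = √100 = 10
|VP| = √((0)² + (-2)²) = √4 = 2
Perimeter = 4 + 29 + 13 + 13 + 15 + 10 + 2 = 86.

86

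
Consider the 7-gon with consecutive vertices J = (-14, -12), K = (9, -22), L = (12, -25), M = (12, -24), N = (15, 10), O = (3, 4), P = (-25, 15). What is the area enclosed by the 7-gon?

816

Apply the surveyor's formula: 2A = Σ (x_i·y_{i+1} − x_{i+1}·y_i), indices taken mod 7.
Cross-terms: 416, 39, 12, 480, 30, 145, 510  ⇒  Σ = 1632
Area = |Σ|/2 = 816.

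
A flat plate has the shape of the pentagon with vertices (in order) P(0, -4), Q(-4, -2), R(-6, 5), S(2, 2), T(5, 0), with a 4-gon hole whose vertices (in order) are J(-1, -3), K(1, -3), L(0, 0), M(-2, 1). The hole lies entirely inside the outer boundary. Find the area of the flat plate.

Outer boundary:
Apply the shoelace formula: 2A = Σ (x_i·y_{i+1} − x_{i+1}·y_i), indices taken mod 5.
Cross-terms: -16, -32, -22, -10, -20  ⇒  Σ = -100
Area = |Σ|/2 = 50.
Hole:
J→K: (-1)(-3) − (1)(-3) = 6
K→L: (1)(0) − (0)(-3) = 0
L→M: (0)(1) − (-2)(0) = 0
M→J: (-2)(-3) − (-1)(1) = 7
Σ = 13
Area = |Σ|/2 = 6.5.
Net area = 50 − 6.5 = 43.5.

43.5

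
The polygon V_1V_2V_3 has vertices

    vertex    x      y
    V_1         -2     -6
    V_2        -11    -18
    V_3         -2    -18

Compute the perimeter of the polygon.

|V_1V_2| = √((-9)² + (-12)²) = √225 = 15
|V_2V_3| = √((9)² + (0)²) = √81 = 9
|V_3V_1| = √((0)² + (12)²) = √144 = 12
Perimeter = 15 + 9 + 12 = 36.

36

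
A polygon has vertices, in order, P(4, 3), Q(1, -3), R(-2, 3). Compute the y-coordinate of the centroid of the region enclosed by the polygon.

Apply the surveyor's formula. First the cross-terms c_i = x_i·y_{i+1} − x_{i+1}·y_i:
  -15, -3, -18  ⇒  2A = -36, A = -18.
Then Σ (y_i + y_{i+1})·c_i = -108, so ȳ = -108 / (6·(-18)) = 1.

1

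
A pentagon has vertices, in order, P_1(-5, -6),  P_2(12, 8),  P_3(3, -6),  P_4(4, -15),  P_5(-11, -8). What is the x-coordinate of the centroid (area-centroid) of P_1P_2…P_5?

25/48

Apply the shoelace formula. First the cross-terms c_i = x_i·y_{i+1} − x_{i+1}·y_i:
  32, -96, -21, -197, 26  ⇒  2A = -256, A = -128.
Then Σ (x_i + x_{i+1})·c_i = -400, so x̄ = -400 / (6·(-128)) = 25/48.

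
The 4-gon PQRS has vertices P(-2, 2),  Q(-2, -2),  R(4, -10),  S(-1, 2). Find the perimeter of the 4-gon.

28

|PQ| = √((0)² + (-4)²) = √16 = 4
|QR| = √((6)² + (-8)²) = √100 = 10
|RS| = √((-5)² + (12)²) = √169 = 13
|SP| = √((-1)² + (0)²) = √1 = 1
Perimeter = 4 + 10 + 13 + 1 = 28.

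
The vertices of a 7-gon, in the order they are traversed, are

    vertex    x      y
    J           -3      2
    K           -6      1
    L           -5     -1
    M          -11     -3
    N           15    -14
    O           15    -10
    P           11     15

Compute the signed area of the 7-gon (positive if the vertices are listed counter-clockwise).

342.5

Cross-terms: 9, 11, 4, 199, 60, 335, 67  ⇒  Σ = 685
Signed area = Σ/2 = 342.5 (positive ⇒ counter-clockwise traversal).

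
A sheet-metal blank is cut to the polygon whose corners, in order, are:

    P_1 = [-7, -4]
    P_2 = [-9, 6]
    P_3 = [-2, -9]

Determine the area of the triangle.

Apply the shoelace formula: 2A = Σ (x_i·y_{i+1} − x_{i+1}·y_i), indices taken mod 3.
Σ = (-78) + (93) + (-55) = -40
Area = |Σ|/2 = 20.

20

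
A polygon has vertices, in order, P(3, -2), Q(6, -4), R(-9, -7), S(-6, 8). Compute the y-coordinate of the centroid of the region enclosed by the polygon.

Apply the surveyor's formula. First the cross-terms c_i = x_i·y_{i+1} − x_{i+1}·y_i:
  0, -78, -114, -12  ⇒  2A = -204, A = -102.
Then Σ (y_i + y_{i+1})·c_i = 672, so ȳ = 672 / (6·(-102)) = -56/51.

-56/51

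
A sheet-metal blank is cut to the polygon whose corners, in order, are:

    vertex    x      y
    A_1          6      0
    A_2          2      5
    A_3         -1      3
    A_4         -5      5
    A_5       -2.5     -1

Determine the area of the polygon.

Apply the shoelace (surveyor's) formula: 2A = Σ (x_i·y_{i+1} − x_{i+1}·y_i), indices taken mod 5.
Σ = (30) + (11) + (10) + (17.5) + (6) = 74.5
Area = |Σ|/2 = 37.25.

37.25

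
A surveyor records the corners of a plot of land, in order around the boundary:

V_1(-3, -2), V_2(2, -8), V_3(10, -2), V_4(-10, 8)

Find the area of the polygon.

Σ = (28) + (76) + (60) + (44) = 208
Area = |Σ|/2 = 104.

104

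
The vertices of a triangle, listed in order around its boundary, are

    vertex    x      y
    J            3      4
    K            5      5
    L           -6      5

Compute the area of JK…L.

Apply the surveyor's formula: 2A = Σ (x_i·y_{i+1} − x_{i+1}·y_i), indices taken mod 3.
Cross-terms: -5, 55, -39  ⇒  Σ = 11
Area = |Σ|/2 = 5.5.

5.5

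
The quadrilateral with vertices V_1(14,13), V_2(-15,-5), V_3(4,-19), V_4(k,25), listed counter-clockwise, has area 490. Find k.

25

The doubled signed area Σ (x_i y_{i+1} − x_{i+1} y_i) is linear in k.
With k=0 it equals 180; the coefficient of k is 32 (from the two edges through V_4).
So 32·k + 180 = 2·490 = 980 ⇒ k = 25.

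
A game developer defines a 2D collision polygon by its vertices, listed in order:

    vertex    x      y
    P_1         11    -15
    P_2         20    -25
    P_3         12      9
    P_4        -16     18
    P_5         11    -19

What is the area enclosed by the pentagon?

507.5

Apply the surveyor's formula: 2A = Σ (x_i·y_{i+1} − x_{i+1}·y_i), indices taken mod 5.
P_1→P_2: (11)(-25) − (20)(-15) = 25
P_2→P_3: (20)(9) − (12)(-25) = 480
P_3→P_4: (12)(18) − (-16)(9) = 360
P_4→P_5: (-16)(-19) − (11)(18) = 106
P_5→P_1: (11)(-15) − (11)(-19) = 44
Σ = 1015
Area = |Σ|/2 = 507.5.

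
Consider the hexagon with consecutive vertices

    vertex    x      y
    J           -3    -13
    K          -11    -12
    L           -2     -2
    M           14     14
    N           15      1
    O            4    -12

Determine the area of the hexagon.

288.5

Apply Gauss's area formula: 2A = Σ (x_i·y_{i+1} − x_{i+1}·y_i), indices taken mod 6.
J→K: (-3)(-12) − (-11)(-13) = -107
K→L: (-11)(-2) − (-2)(-12) = -2
L→M: (-2)(14) − (14)(-2) = 0
M→N: (14)(1) − (15)(14) = -196
N→O: (15)(-12) − (4)(1) = -184
O→J: (4)(-13) − (-3)(-12) = -88
Σ = -577
Area = |Σ|/2 = 288.5.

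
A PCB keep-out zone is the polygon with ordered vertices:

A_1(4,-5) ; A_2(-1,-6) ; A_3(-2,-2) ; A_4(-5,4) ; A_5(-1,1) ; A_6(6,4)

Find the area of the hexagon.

57

Cross-terms: -29, -10, -18, -1, -10, -46  ⇒  Σ = -114
Area = |Σ|/2 = 57.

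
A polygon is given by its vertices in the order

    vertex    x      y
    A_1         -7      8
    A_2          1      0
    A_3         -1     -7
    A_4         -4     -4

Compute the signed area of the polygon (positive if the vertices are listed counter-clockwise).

Σ = (-8) + (-7) + (-24) + (-60) = -99
Signed area = Σ/2 = -49.5 (negative ⇒ clockwise traversal).

-49.5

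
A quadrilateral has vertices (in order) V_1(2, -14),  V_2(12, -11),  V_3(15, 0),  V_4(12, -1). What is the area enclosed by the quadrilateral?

65

Apply the shoelace (surveyor's) formula: 2A = Σ (x_i·y_{i+1} − x_{i+1}·y_i), indices taken mod 4.
Cross-terms: 146, 165, -15, -166  ⇒  Σ = 130
Area = |Σ|/2 = 65.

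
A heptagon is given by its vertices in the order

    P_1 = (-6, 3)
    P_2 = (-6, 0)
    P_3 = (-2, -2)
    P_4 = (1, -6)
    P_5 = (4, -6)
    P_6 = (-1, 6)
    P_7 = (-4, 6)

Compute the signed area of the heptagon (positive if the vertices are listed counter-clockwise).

Apply the shoelace formula: 2A = Σ (x_i·y_{i+1} − x_{i+1}·y_i), indices taken mod 7.
Σ = (18) + (12) + (14) + (18) + (18) + (18) + (24) = 122
Signed area = Σ/2 = 61 (positive ⇒ counter-clockwise traversal).

61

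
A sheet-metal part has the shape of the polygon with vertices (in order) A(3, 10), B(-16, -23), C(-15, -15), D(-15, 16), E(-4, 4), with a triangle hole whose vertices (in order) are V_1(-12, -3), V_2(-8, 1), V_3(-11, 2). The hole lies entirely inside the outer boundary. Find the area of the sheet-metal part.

Outer boundary:
Apply Gauss's area formula: 2A = Σ (x_i·y_{i+1} − x_{i+1}·y_i), indices taken mod 5.
Σ = (91) + (-105) + (-465) + (4) + (-52) = -527
Area = |Σ|/2 = 263.5.
Hole:
Apply Gauss's area formula: 2A = Σ (x_i·y_{i+1} − x_{i+1}·y_i), indices taken mod 3.
Σ = (-36) + (-5) + (57) = 16
Area = |Σ|/2 = 8.
Net area = 263.5 − 8 = 255.5.

255.5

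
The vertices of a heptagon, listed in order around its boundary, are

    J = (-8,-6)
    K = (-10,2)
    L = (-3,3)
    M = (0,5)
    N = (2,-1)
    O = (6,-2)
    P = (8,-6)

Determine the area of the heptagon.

Apply the surveyor's formula: 2A = Σ (x_i·y_{i+1} − x_{i+1}·y_i), indices taken mod 7.
J→K: (-8)(2) − (-10)(-6) = -76
K→L: (-10)(3) − (-3)(2) = -24
L→M: (-3)(5) − (0)(3) = -15
M→N: (0)(-1) − (2)(5) = -10
N→O: (2)(-2) − (6)(-1) = 2
O→P: (6)(-6) − (8)(-2) = -20
P→J: (8)(-6) − (-8)(-6) = -96
Σ = -239
Area = |Σ|/2 = 119.5.

119.5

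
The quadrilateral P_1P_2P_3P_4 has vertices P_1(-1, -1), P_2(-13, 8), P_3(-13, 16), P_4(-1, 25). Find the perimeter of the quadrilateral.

64

|P_1P_2| = √((-12)² + (9)²) = √225 = 15
|P_2P_3| = √((0)² + (8)²) = √64 = 8
|P_3P_4| = √((12)² + (9)²) = √225 = 15
|P_4P_1| = √((0)² + (-26)²) = √676 = 26
Perimeter = 15 + 8 + 15 + 26 = 64.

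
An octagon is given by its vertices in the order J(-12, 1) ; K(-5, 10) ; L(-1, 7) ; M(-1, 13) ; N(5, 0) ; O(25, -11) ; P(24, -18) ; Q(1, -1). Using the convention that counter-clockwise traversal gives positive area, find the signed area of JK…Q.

-234.5

Apply the surveyor's formula: 2A = Σ (x_i·y_{i+1} − x_{i+1}·y_i), indices taken mod 8.
Σ = (-115) + (-25) + (-6) + (-65) + (-55) + (-186) + (-6) + (-11) = -469
Signed area = Σ/2 = -234.5 (negative ⇒ clockwise traversal).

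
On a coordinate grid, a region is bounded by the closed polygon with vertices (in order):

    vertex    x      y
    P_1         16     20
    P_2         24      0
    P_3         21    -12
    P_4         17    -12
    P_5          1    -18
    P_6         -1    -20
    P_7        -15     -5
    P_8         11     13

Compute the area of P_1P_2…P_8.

785.5

Apply the shoelace (surveyor's) formula: 2A = Σ (x_i·y_{i+1} − x_{i+1}·y_i), indices taken mod 8.
P_1→P_2: (16)(0) − (24)(20) = -480
P_2→P_3: (24)(-12) − (21)(0) = -288
P_3→P_4: (21)(-12) − (17)(-12) = -48
P_4→P_5: (17)(-18) − (1)(-12) = -294
P_5→P_6: (1)(-20) − (-1)(-18) = -38
P_6→P_7: (-1)(-5) − (-15)(-20) = -295
P_7→P_8: (-15)(13) − (11)(-5) = -140
P_8→P_1: (11)(20) − (16)(13) = 12
Σ = -1571
Area = |Σ|/2 = 785.5.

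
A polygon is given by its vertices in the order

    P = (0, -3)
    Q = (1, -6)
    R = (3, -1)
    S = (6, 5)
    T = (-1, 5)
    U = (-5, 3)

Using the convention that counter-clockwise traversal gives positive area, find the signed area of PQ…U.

Σ = (3) + (17) + (21) + (35) + (22) + (15) = 113
Signed area = Σ/2 = 56.5 (positive ⇒ counter-clockwise traversal).

56.5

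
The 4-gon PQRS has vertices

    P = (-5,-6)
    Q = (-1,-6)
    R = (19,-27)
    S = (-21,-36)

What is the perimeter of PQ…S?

|PQ| = √((4)² + (0)²) = √16 = 4
|QR| = √((20)² + (-21)²) = √841 = 29
|RS| = √((-40)² + (-9)²) = √1681 = 41
|SP| = √((16)² + (30)²) = √1156 = 34
Perimeter = 4 + 29 + 41 + 34 = 108.

108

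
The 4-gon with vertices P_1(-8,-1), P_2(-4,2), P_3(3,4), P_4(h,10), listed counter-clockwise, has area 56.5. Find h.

-9

The doubled signed area Σ (x_i y_{i+1} − x_{i+1} y_i) is linear in h.
With h=0 it equals 68; the coefficient of h is -5 (from the two edges through P_4).
So -5·h + 68 = 2·56.5 = 113 ⇒ h = -9.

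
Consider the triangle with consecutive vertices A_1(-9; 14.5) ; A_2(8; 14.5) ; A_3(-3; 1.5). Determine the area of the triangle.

Apply the surveyor's formula: 2A = Σ (x_i·y_{i+1} − x_{i+1}·y_i), indices taken mod 3.
Σ = (-246.5) + (55.5) + (-30) = -221
Area = |Σ|/2 = 110.5.

110.5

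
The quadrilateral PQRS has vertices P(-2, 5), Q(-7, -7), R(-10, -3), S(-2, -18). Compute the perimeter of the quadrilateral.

|PQ| = √((-5)² + (-12)²) = √169 = 13
|QR| = √((-3)² + (4)²) = √25 = 5
|RS| = √((8)² + (-15)²) = √289 = 17
|SP| = √((0)² + (23)²) = √529 = 23
Perimeter = 13 + 5 + 17 + 23 = 58.

58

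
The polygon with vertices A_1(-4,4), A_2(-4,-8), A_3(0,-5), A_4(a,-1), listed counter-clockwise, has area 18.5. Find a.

The doubled signed area Σ (x_i y_{i+1} − x_{i+1} y_i) is linear in a.
With a=0 it equals 64; the coefficient of a is 9 (from the two edges through A_4).
So 9·a + 64 = 2·18.5 = 37 ⇒ a = -3.

-3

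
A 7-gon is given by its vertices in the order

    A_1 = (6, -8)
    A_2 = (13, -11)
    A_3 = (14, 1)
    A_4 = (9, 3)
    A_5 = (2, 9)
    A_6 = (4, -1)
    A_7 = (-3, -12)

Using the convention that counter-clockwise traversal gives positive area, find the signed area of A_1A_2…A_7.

160

Σ = (38) + (167) + (33) + (75) + (-38) + (-51) + (96) = 320
Signed area = Σ/2 = 160 (positive ⇒ counter-clockwise traversal).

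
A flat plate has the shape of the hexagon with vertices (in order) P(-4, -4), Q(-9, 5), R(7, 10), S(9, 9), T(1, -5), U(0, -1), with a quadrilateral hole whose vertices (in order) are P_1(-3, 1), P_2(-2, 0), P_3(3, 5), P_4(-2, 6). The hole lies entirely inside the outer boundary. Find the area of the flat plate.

115.5

Outer boundary:
Apply Gauss's area formula: 2A = Σ (x_i·y_{i+1} − x_{i+1}·y_i), indices taken mod 6.
Σ = (-56) + (-125) + (-27) + (-54) + (-1) + (-4) = -267
Area = |Σ|/2 = 133.5.
Hole:
Apply Gauss's area formula: 2A = Σ (x_i·y_{i+1} − x_{i+1}·y_i), indices taken mod 4.
Cross-terms: 2, -10, 28, 16  ⇒  Σ = 36
Area = |Σ|/2 = 18.
Net area = 133.5 − 18 = 115.5.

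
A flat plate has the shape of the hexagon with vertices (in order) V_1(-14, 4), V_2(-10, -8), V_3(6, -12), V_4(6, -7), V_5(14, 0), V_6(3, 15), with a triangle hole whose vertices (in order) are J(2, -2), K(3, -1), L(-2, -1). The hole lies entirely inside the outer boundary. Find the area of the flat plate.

437.5

Outer boundary:
Cross-terms: 152, 168, 30, 98, 210, 222  ⇒  Σ = 880
Area = |Σ|/2 = 440.
Hole:
Σ = (4) + (-5) + (6) = 5
Area = |Σ|/2 = 2.5.
Net area = 440 − 2.5 = 437.5.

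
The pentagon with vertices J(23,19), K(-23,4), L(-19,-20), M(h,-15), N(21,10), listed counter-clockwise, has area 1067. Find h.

Write out the shoelace sum; only the two edges meeting at M involve h:
2·Area = [((-19)·(-15) − h·(-20)) + (h·10 − 21·(-15))] + 1234
       = 30·h + 1834 = 2134
⇒ h = 10.

10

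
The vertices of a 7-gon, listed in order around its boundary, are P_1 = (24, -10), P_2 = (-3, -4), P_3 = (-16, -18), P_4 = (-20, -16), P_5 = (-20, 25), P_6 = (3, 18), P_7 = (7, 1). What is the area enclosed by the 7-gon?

856

Σ = (-126) + (-10) + (-104) + (-820) + (-435) + (-123) + (-94) = -1712
Area = |Σ|/2 = 856.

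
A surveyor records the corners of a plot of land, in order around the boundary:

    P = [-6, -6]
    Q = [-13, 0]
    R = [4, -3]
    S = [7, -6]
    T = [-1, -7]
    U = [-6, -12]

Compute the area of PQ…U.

Apply the surveyor's formula: 2A = Σ (x_i·y_{i+1} − x_{i+1}·y_i), indices taken mod 6.
P→Q: (-6)(0) − (-13)(-6) = -78
Q→R: (-13)(-3) − (4)(0) = 39
R→S: (4)(-6) − (7)(-3) = -3
S→T: (7)(-7) − (-1)(-6) = -55
T→U: (-1)(-12) − (-6)(-7) = -30
U→P: (-6)(-6) − (-6)(-12) = -36
Σ = -163
Area = |Σ|/2 = 81.5.

81.5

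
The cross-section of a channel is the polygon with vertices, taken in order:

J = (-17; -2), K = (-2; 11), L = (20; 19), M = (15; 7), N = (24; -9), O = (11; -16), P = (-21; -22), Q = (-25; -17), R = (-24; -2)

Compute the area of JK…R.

1148.5

Apply the shoelace (surveyor's) formula: 2A = Σ (x_i·y_{i+1} − x_{i+1}·y_i), indices taken mod 9.
J→K: (-17)(11) − (-2)(-2) = -191
K→L: (-2)(19) − (20)(11) = -258
L→M: (20)(7) − (15)(19) = -145
M→N: (15)(-9) − (24)(7) = -303
N→O: (24)(-16) − (11)(-9) = -285
O→P: (11)(-22) − (-21)(-16) = -578
P→Q: (-21)(-17) − (-25)(-22) = -193
Q→R: (-25)(-2) − (-24)(-17) = -358
R→J: (-24)(-2) − (-17)(-2) = 14
Σ = -2297
Area = |Σ|/2 = 1148.5.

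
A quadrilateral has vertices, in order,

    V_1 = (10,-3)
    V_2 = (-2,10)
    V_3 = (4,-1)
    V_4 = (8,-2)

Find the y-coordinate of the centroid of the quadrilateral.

28/13

Apply the surveyor's formula. First the cross-terms c_i = x_i·y_{i+1} − x_{i+1}·y_i:
  94, -38, 0, -4  ⇒  2A = 52, A = 26.
Then Σ (y_i + y_{i+1})·c_i = 336, so ȳ = 336 / (6·26) = 28/13.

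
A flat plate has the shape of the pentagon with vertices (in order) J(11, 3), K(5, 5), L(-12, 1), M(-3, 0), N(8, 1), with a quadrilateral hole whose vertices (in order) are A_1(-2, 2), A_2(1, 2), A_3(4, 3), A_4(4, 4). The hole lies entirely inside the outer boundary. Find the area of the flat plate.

54.5

Outer boundary:
Apply the shoelace (surveyor's) formula: 2A = Σ (x_i·y_{i+1} − x_{i+1}·y_i), indices taken mod 5.
J→K: (11)(5) − (5)(3) = 40
K→L: (5)(1) − (-12)(5) = 65
L→M: (-12)(0) − (-3)(1) = 3
M→N: (-3)(1) − (8)(0) = -3
N→J: (8)(3) − (11)(1) = 13
Σ = 118
Area = |Σ|/2 = 59.
Hole:
Σ = (-6) + (-5) + (4) + (16) = 9
Area = |Σ|/2 = 4.5.
Net area = 59 − 4.5 = 54.5.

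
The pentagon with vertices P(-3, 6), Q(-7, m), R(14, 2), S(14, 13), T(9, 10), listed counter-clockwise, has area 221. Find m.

The doubled signed area Σ (x_i y_{i+1} − x_{i+1} y_i) is linear in m.
With m=0 it equals 289; the coefficient of m is -17 (from the two edges through Q).
So -17·m + 289 = 2·221 = 442 ⇒ m = -9.

-9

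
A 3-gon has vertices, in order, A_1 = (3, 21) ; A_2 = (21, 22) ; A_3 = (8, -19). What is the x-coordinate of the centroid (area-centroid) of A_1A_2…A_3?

Apply the shoelace (surveyor's) formula. First the cross-terms c_i = x_i·y_{i+1} − x_{i+1}·y_i:
  -375, -575, 225  ⇒  2A = -725, A = -362.5.
Then Σ (x_i + x_{i+1})·c_i = -23200, so x̄ = -23200 / (6·(-362.5)) = 32/3.

32/3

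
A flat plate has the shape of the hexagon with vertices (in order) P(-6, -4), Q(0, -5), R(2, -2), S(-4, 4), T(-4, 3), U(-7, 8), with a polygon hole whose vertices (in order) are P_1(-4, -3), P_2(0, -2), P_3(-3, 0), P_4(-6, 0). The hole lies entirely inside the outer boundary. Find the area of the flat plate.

44.5

Outer boundary:
Σ = (30) + (10) + (0) + (4) + (-11) + (76) = 109
Area = |Σ|/2 = 54.5.
Hole:
Σ = (8) + (-6) + (0) + (18) = 20
Area = |Σ|/2 = 10.
Net area = 54.5 − 10 = 44.5.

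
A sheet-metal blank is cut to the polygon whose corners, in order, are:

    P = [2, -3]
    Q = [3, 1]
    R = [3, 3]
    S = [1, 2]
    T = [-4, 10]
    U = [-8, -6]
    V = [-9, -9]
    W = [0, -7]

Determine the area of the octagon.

118.5

Apply the surveyor's formula: 2A = Σ (x_i·y_{i+1} − x_{i+1}·y_i), indices taken mod 8.
Cross-terms: 11, 6, 3, 18, 104, 18, 63, 14  ⇒  Σ = 237
Area = |Σ|/2 = 118.5.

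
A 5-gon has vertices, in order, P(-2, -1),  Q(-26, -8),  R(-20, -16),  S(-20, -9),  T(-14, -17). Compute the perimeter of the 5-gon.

|PQ| = √((-24)² + (-7)²) = √625 = 25
|QR| = √((6)² + (-8)²) = √100 = 10
|RS| = √((0)² + (7)²) = √49 = 7
|ST| = √((6)² + (-8)²) = √100 = 10
|TP| = √((12)² + (16)²) = √400 = 20
Perimeter = 25 + 10 + 7 + 10 + 20 = 72.

72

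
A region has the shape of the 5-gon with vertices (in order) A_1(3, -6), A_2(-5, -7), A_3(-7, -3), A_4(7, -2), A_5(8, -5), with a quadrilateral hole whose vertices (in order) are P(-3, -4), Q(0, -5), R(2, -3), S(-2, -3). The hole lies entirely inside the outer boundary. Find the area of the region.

45

Outer boundary:
Apply the surveyor's formula: 2A = Σ (x_i·y_{i+1} − x_{i+1}·y_i), indices taken mod 5.
Σ = (-51) + (-34) + (35) + (-19) + (-33) = -102
Area = |Σ|/2 = 51.
Hole:
Cross-terms: 15, 10, -12, -1  ⇒  Σ = 12
Area = |Σ|/2 = 6.
Net area = 51 − 6 = 45.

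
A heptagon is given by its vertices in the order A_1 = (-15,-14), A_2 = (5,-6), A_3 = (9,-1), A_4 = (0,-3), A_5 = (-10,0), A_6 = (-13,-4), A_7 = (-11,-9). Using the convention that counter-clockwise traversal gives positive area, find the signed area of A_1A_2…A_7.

142

Apply the surveyor's formula: 2A = Σ (x_i·y_{i+1} − x_{i+1}·y_i), indices taken mod 7.
Σ = (160) + (49) + (-27) + (-30) + (40) + (73) + (19) = 284
Signed area = Σ/2 = 142 (positive ⇒ counter-clockwise traversal).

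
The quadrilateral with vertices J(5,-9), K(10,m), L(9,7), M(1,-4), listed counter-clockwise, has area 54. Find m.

The doubled signed area Σ (x_i y_{i+1} − x_{i+1} y_i) is linear in m.
With m=0 it equals 128; the coefficient of m is -4 (from the two edges through K).
So -4·m + 128 = 2·54 = 108 ⇒ m = 5.

5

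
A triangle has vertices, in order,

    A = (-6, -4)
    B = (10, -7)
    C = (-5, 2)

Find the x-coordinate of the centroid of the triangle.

Apply Gauss's area formula. First the cross-terms c_i = x_i·y_{i+1} − x_{i+1}·y_i:
  82, -15, 32  ⇒  2A = 99, A = 49.5.
Then Σ (x_i + x_{i+1})·c_i = -99, so x̄ = -99 / (6·49.5) = -1/3.

-1/3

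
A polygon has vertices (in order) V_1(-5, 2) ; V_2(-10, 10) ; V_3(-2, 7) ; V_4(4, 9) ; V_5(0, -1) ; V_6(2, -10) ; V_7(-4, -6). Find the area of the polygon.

109

V_1→V_2: (-5)(10) − (-10)(2) = -30
V_2→V_3: (-10)(7) − (-2)(10) = -50
V_3→V_4: (-2)(9) − (4)(7) = -46
V_4→V_5: (4)(-1) − (0)(9) = -4
V_5→V_6: (0)(-10) − (2)(-1) = 2
V_6→V_7: (2)(-6) − (-4)(-10) = -52
V_7→V_1: (-4)(2) − (-5)(-6) = -38
Σ = -218
Area = |Σ|/2 = 109.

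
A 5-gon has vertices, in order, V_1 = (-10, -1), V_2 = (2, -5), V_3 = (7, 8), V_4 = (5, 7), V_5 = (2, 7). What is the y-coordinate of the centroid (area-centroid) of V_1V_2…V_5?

Apply the shoelace (surveyor's) formula. First the cross-terms c_i = x_i·y_{i+1} − x_{i+1}·y_i:
  52, 51, 9, 21, 68  ⇒  2A = 201, A = 100.5.
Then Σ (y_i + y_{i+1})·c_i = 678, so ȳ = 678 / (6·100.5) = 226/201.

226/201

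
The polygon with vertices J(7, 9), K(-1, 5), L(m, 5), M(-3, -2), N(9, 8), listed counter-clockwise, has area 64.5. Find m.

Write out the shoelace sum; only the two edges meeting at L involve m:
2·Area = [((-1)·5 − m·5) + (m·(-2) − (-3)·5)] + 63
       = -7·m + 73 = 129
⇒ m = -8.

-8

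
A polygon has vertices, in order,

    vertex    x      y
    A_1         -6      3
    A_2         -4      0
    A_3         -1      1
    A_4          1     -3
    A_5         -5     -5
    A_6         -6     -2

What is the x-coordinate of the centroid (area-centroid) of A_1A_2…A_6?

Apply the surveyor's formula. First the cross-terms c_i = x_i·y_{i+1} − x_{i+1}·y_i:
  12, -4, 2, -20, -20, -30  ⇒  2A = -60, A = -30.
Then Σ (x_i + x_{i+1})·c_i = 560, so x̄ = 560 / (6·(-30)) = -28/9.

-28/9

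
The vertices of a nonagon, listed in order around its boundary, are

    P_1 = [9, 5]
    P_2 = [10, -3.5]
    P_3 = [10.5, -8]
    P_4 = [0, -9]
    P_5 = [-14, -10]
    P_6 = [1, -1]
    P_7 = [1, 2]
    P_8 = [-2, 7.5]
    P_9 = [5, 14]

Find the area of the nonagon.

Cross-terms: -81.5, -43.25, -94.5, -126, 24, 3, 11.5, -65.5, -101  ⇒  Σ = -473.25
Area = |Σ|/2 = 236.625.

236.625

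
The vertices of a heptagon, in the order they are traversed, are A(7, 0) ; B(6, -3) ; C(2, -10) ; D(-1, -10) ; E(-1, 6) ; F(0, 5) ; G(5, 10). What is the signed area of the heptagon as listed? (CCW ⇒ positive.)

-110.5

Σ = (-21) + (-54) + (-30) + (-16) + (-5) + (-25) + (-70) = -221
Signed area = Σ/2 = -110.5 (negative ⇒ clockwise traversal).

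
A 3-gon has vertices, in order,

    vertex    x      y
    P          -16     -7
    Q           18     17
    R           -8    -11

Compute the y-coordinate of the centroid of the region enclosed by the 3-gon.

Apply the surveyor's formula. First the cross-terms c_i = x_i·y_{i+1} − x_{i+1}·y_i:
  -146, -62, -120  ⇒  2A = -328, A = -164.
Then Σ (y_i + y_{i+1})·c_i = 328, so ȳ = 328 / (6·(-164)) = -1/3.

-1/3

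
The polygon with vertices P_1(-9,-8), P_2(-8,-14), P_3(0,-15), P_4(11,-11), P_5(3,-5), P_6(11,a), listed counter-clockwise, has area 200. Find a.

9

Write out the shoelace sum; only the two edges meeting at P_6 involve a:
2·Area = [(3·a − 11·(-5)) + (11·(-8) − (-9)·a)] + 325
       = 12·a + 292 = 400
⇒ a = 9.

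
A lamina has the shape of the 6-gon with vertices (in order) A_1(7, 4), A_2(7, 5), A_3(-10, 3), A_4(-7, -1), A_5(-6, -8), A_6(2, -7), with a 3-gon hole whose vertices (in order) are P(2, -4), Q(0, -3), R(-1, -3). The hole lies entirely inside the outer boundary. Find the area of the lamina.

Outer boundary:
Apply Gauss's area formula: 2A = Σ (x_i·y_{i+1} − x_{i+1}·y_i), indices taken mod 6.
Cross-terms: 7, 71, 31, 50, 58, 57  ⇒  Σ = 274
Area = |Σ|/2 = 137.
Hole:
Apply Gauss's area formula: 2A = Σ (x_i·y_{i+1} − x_{i+1}·y_i), indices taken mod 3.
Σ = (-6) + (-3) + (10) = 1
Area = |Σ|/2 = 0.5.
Net area = 137 − 0.5 = 136.5.

136.5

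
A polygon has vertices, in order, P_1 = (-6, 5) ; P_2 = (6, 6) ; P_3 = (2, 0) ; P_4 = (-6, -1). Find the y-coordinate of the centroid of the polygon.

235/87

Apply Gauss's area formula. First the cross-terms c_i = x_i·y_{i+1} − x_{i+1}·y_i:
  -66, -12, -2, -36  ⇒  2A = -116, A = -58.
Then Σ (y_i + y_{i+1})·c_i = -940, so ȳ = -940 / (6·(-58)) = 235/87.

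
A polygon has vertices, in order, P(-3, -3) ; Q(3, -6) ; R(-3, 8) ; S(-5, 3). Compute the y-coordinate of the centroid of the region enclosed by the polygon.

5/12

Apply the shoelace formula. First the cross-terms c_i = x_i·y_{i+1} − x_{i+1}·y_i:
  27, 6, 31, 24  ⇒  2A = 88, A = 44.
Then Σ (y_i + y_{i+1})·c_i = 110, so ȳ = 110 / (6·44) = 5/12.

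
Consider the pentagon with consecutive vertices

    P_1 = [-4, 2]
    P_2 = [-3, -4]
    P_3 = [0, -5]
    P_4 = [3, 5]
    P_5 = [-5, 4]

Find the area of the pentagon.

Σ = (22) + (15) + (15) + (37) + (6) = 95
Area = |Σ|/2 = 47.5.

47.5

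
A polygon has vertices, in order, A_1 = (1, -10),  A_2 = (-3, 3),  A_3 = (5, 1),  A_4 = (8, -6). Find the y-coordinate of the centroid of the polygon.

-497/157

Apply Gauss's area formula. First the cross-terms c_i = x_i·y_{i+1} − x_{i+1}·y_i:
  -27, -18, -38, -74  ⇒  2A = -157, A = -78.5.
Then Σ (y_i + y_{i+1})·c_i = 1491, so ȳ = 1491 / (6·(-78.5)) = -497/157.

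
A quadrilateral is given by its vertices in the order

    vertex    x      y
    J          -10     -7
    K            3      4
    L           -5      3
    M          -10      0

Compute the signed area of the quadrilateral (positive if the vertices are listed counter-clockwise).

Apply the shoelace (surveyor's) formula: 2A = Σ (x_i·y_{i+1} − x_{i+1}·y_i), indices taken mod 4.
Σ = (-19) + (29) + (30) + (70) = 110
Signed area = Σ/2 = 55 (positive ⇒ counter-clockwise traversal).

55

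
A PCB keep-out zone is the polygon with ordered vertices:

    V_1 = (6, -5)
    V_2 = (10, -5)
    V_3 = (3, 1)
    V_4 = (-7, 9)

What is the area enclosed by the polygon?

30

V_1→V_2: (6)(-5) − (10)(-5) = 20
V_2→V_3: (10)(1) − (3)(-5) = 25
V_3→V_4: (3)(9) − (-7)(1) = 34
V_4→V_1: (-7)(-5) − (6)(9) = -19
Σ = 60
Area = |Σ|/2 = 30.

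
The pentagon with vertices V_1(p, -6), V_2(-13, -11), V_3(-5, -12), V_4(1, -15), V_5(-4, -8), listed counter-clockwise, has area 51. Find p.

The doubled signed area Σ (x_i y_{i+1} − x_{i+1} y_i) is linear in p.
With p=0 it equals 66; the coefficient of p is -3 (from the two edges through V_1).
So -3·p + 66 = 2·51 = 102 ⇒ p = -12.

-12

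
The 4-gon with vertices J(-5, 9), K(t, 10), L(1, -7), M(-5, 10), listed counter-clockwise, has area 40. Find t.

Write out the shoelace sum; only the two edges meeting at K involve t:
2·Area = [((-5)·10 − t·9) + (t·(-7) − 1·10)] + -20
       = -16·t + -80 = 80
⇒ t = -10.

-10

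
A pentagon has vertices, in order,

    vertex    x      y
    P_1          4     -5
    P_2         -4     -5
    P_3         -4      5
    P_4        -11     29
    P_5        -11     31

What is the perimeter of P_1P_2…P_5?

|P_1P_2| = √((-8)² + (0)²) = √64 = 8
|P_2P_3| = √((0)² + (10)²) = √100 = 10
|P_3P_4| = √((-7)² + (24)²) = √625 = 25
|P_4P_5| = √((0)² + (2)²) = √4 = 2
|P_5P_1| = √((15)² + (-36)²) = √1521 = 39
Perimeter = 8 + 10 + 25 + 2 + 39 = 84.

84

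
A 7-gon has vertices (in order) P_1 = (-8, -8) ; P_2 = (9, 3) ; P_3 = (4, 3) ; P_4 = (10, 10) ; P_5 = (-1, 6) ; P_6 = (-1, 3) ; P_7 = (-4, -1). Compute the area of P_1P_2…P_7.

91.5

Σ = (48) + (15) + (10) + (70) + (3) + (13) + (24) = 183
Area = |Σ|/2 = 91.5.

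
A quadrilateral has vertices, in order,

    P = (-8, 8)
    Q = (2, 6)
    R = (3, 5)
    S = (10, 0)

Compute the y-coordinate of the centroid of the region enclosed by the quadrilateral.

Apply the shoelace (surveyor's) formula. First the cross-terms c_i = x_i·y_{i+1} − x_{i+1}·y_i:
  -64, -8, -50, 80  ⇒  2A = -42, A = -21.
Then Σ (y_i + y_{i+1})·c_i = -594, so ȳ = -594 / (6·(-21)) = 33/7.

33/7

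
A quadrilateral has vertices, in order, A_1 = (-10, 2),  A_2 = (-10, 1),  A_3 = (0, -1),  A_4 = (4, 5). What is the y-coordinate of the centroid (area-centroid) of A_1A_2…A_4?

226/123

Apply the shoelace formula. First the cross-terms c_i = x_i·y_{i+1} − x_{i+1}·y_i:
  10, 10, 4, 58  ⇒  2A = 82, A = 41.
Then Σ (y_i + y_{i+1})·c_i = 452, so ȳ = 452 / (6·41) = 226/123.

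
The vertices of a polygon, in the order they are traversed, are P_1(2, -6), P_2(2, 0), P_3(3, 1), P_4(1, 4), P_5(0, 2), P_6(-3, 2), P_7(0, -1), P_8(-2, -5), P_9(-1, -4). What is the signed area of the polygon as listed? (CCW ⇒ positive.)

Apply the shoelace (surveyor's) formula: 2A = Σ (x_i·y_{i+1} − x_{i+1}·y_i), indices taken mod 9.
Σ = (12) + (2) + (11) + (2) + (6) + (3) + (-2) + (3) + (14) = 51
Signed area = Σ/2 = 25.5 (positive ⇒ counter-clockwise traversal).

25.5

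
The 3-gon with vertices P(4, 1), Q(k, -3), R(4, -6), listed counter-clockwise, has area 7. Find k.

The doubled signed area Σ (x_i y_{i+1} − x_{i+1} y_i) is linear in k.
With k=0 it equals 28; the coefficient of k is -7 (from the two edges through Q).
So -7·k + 28 = 2·7 = 14 ⇒ k = 2.

2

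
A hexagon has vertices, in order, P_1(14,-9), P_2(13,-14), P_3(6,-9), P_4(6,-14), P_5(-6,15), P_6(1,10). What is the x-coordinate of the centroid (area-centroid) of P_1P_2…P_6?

Apply the shoelace formula. First the cross-terms c_i = x_i·y_{i+1} − x_{i+1}·y_i:
  -79, -33, -30, 6, -75, -149  ⇒  2A = -360, A = -180.
Then Σ (x_i + x_{i+1})·c_i = -4980, so x̄ = -4980 / (6·(-180)) = 83/18.

83/18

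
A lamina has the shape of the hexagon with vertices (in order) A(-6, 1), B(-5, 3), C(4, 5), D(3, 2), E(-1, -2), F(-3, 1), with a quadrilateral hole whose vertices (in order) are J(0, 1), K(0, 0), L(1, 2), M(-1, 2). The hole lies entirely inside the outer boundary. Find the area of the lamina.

31

Outer boundary:
Apply the surveyor's formula: 2A = Σ (x_i·y_{i+1} − x_{i+1}·y_i), indices taken mod 6.
A→B: (-6)(3) − (-5)(1) = -13
B→C: (-5)(5) − (4)(3) = -37
C→D: (4)(2) − (3)(5) = -7
D→E: (3)(-2) − (-1)(2) = -4
E→F: (-1)(1) − (-3)(-2) = -7
F→A: (-3)(1) − (-6)(1) = 3
Σ = -65
Area = |Σ|/2 = 32.5.
Hole:
Σ = (0) + (0) + (4) + (-1) = 3
Area = |Σ|/2 = 1.5.
Net area = 32.5 − 1.5 = 31.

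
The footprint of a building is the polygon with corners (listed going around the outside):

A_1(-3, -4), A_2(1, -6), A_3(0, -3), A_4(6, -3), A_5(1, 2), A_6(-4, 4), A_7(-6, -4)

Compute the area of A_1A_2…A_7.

58

Apply the surveyor's formula: 2A = Σ (x_i·y_{i+1} − x_{i+1}·y_i), indices taken mod 7.
Σ = (22) + (-3) + (18) + (15) + (12) + (40) + (12) = 116
Area = |Σ|/2 = 58.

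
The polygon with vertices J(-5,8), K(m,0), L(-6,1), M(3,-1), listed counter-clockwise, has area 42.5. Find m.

-9

Write out the shoelace sum; only the two edges meeting at K involve m:
2·Area = [((-5)·0 − m·8) + (m·1 − (-6)·0)] + 22
       = -7·m + 22 = 85
⇒ m = -9.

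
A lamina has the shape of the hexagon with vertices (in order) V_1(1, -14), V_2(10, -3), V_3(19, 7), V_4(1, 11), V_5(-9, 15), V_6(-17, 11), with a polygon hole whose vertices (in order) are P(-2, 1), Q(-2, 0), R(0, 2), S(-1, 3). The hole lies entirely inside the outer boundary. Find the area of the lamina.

479

Outer boundary:
Apply Gauss's area formula: 2A = Σ (x_i·y_{i+1} − x_{i+1}·y_i), indices taken mod 6.
Σ = (137) + (127) + (202) + (114) + (156) + (227) = 963
Area = |Σ|/2 = 481.5.
Hole:
Σ = (2) + (-4) + (2) + (5) = 5
Area = |Σ|/2 = 2.5.
Net area = 481.5 − 2.5 = 479.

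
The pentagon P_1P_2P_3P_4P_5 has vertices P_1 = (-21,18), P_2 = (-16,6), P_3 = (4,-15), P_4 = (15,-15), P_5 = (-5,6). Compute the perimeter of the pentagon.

102

|P_1P_2| = √((5)² + (-12)²) = √169 = 13
|P_2P_3| = √((20)² + (-21)²) = √841 = 29
|P_3P_4| = √((11)² + (0)²) = √121 = 11
|P_4P_5| = √((-20)² + (21)²) = √841 = 29
|P_5P_1| = √((-16)² + (12)²) = √400 = 20
Perimeter = 13 + 29 + 11 + 29 + 20 = 102.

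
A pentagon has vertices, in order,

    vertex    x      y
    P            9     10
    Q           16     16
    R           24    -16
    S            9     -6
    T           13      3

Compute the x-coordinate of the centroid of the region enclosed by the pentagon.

1339/84

Apply the shoelace (surveyor's) formula. First the cross-terms c_i = x_i·y_{i+1} − x_{i+1}·y_i:
  -16, -640, 0, 105, 103  ⇒  2A = -448, A = -224.
Then Σ (x_i + x_{i+1})·c_i = -21424, so x̄ = -21424 / (6·(-224)) = 1339/84.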